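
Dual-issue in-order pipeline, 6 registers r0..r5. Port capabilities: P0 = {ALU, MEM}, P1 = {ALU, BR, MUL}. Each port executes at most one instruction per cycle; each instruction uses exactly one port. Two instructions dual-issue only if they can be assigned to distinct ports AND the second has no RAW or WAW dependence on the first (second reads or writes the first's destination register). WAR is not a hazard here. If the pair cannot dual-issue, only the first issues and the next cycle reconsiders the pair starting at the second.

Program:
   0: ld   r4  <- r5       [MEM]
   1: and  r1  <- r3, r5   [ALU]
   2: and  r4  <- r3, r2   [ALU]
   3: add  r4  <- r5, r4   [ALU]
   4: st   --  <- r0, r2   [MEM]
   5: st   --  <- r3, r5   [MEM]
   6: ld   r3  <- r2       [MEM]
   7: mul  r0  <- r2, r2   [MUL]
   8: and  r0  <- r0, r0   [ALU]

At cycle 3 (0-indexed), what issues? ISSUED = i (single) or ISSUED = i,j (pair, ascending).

ISSUED = 5

t=0 i0/i1:ld.MEM/and.ALU ; pair
t=1 i2:and.ALU ; RAW+WAW r4
t=2 i3/i4:add.ALU/st.MEM ; pair
t=3 i5:st.MEM ; no-port MEM/MEM
t=4 i6/i7:ld.MEM/mul.MUL ; pair
t=5 i8:and.ALU ; tail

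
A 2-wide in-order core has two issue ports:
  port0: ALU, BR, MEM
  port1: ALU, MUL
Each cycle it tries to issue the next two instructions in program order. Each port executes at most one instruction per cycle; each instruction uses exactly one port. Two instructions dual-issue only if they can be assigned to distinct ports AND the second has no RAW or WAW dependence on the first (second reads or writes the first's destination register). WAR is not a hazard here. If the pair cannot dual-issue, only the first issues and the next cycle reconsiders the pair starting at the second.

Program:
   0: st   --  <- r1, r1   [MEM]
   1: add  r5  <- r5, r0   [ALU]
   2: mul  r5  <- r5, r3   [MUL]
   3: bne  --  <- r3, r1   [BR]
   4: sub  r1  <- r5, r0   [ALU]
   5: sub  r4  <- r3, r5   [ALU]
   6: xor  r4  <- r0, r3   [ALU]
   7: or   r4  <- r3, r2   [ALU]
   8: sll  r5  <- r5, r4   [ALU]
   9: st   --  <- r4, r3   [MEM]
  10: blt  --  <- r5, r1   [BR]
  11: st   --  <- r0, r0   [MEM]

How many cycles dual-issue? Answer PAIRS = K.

PAIRS = 4

0. st;add @i0+i1  | dual
1. mul;bne @i2+i3  | dual
2. sub;sub @i4+i5  | dual
3. xor @i6  | WAW r4
4. or @i7  | RAW r4
5. sll;st @i8+i9  | dual
6. blt @i10  | no-port BR/MEM
7. st @i11  | tail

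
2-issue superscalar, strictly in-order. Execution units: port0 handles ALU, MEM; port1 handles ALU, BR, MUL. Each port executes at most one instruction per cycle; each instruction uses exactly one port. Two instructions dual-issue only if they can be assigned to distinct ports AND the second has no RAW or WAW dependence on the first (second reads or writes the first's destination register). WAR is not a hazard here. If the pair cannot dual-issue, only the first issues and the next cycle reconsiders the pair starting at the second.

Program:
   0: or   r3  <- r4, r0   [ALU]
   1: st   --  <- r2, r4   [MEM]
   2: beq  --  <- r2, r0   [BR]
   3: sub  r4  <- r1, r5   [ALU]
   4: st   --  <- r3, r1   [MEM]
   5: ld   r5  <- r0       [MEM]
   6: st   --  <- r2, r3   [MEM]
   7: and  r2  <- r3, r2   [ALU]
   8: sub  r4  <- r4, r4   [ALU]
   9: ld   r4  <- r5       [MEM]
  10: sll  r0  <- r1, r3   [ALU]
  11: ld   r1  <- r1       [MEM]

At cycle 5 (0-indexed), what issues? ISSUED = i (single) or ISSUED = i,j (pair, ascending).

ISSUED = 8

t=0 i0+i1:or st ; 2-wide
t=1 i2+i3:beq sub ; 2-wide
t=2 i4:st ; no-port MEM/MEM
t=3 i5:ld ; no-port MEM/MEM
t=4 i6+i7:st and ; 2-wide
t=5 i8:sub ; WAW r4
t=6 i9+i10:ld sll ; 2-wide
t=7 i11:ld ; tail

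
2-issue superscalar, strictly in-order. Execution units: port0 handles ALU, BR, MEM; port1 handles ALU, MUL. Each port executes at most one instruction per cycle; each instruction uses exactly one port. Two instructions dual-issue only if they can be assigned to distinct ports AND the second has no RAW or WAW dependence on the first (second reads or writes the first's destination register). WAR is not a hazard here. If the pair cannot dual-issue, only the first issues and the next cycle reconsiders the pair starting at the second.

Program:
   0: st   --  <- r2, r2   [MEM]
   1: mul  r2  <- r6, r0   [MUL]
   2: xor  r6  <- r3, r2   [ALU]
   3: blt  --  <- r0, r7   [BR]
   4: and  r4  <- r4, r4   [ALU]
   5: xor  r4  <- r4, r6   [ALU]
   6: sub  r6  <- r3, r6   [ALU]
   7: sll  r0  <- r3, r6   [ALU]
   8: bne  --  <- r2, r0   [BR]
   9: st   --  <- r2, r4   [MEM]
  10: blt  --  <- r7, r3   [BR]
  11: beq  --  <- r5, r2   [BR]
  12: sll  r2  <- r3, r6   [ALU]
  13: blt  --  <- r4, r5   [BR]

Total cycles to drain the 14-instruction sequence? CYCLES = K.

[0] i0+i1  st mul  -- 2-wide
[1] i2+i3  xor blt  -- 2-wide
[2] i4  and  -- RAW+WAW r4
[3] i5+i6  xor sub  -- 2-wide
[4] i7  sll  -- RAW r0
[5] i8  bne  -- no-port BR/MEM
[6] i9  st  -- no-port MEM/BR
[7] i10  blt  -- no-port BR/BR
[8] i11+i12  beq sll  -- 2-wide
[9] i13  blt  -- tail

CYCLES = 10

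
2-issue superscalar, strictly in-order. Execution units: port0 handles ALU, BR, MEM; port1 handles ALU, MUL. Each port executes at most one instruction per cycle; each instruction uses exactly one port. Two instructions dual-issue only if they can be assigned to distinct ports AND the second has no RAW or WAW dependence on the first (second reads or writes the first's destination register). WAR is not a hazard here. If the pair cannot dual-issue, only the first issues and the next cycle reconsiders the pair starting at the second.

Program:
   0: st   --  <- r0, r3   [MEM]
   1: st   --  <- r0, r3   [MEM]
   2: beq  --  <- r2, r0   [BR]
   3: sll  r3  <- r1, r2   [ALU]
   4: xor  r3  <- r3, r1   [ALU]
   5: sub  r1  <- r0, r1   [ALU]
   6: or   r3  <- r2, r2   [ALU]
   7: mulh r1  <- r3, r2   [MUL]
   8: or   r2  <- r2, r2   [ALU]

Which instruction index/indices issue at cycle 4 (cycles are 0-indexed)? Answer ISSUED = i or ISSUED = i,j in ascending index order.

ISSUED = 6

#0 head=0: st.MEM i0 no-port MEM/MEM
#1 head=1: st.MEM i1 no-port MEM/BR
#2 head=2: beq.BR;sll.ALU i2&i3 pair
#3 head=4: xor.ALU;sub.ALU i4&i5 pair
#4 head=6: or.ALU i6 RAW r3
#5 head=7: mulh.MUL;or.ALU i7&i8 pair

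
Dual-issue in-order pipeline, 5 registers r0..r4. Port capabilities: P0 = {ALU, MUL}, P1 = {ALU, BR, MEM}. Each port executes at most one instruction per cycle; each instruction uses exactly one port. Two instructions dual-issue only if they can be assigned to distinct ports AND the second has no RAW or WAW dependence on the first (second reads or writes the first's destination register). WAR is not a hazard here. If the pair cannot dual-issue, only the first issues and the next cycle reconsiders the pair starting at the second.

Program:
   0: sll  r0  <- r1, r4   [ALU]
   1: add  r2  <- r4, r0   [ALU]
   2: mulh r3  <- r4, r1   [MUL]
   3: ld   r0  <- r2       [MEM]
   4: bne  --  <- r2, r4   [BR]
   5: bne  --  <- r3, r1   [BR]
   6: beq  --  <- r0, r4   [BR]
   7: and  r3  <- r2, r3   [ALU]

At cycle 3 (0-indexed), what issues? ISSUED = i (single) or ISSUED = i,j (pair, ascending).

ISSUED = 4

0. sll.ALU @i0  | RAW r0
1. add.ALU;mulh.MUL @i1/i2  | dual
2. ld.MEM @i3  | no-port MEM/BR
3. bne.BR @i4  | no-port BR/BR
4. bne.BR @i5  | no-port BR/BR
5. beq.BR;and.ALU @i6/i7  | dual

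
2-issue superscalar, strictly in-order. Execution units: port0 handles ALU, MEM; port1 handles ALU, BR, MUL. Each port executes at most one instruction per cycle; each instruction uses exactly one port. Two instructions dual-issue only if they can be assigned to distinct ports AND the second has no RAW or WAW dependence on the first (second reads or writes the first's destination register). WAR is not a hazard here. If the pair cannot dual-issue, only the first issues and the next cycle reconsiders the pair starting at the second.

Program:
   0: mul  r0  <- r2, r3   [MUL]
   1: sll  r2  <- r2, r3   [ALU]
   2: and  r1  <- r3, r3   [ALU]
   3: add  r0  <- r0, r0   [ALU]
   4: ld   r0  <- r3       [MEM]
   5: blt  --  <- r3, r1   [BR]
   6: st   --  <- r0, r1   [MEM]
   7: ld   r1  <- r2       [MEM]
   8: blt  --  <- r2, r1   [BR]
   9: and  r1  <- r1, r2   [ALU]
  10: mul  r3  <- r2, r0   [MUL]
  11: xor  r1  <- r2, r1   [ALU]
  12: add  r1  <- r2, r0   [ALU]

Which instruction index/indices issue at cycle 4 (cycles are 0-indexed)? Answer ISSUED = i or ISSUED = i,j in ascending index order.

#0 head=0: mul/sll i0+i1 pair
#1 head=2: and/add i2+i3 pair
#2 head=4: ld/blt i4+i5 pair
#3 head=6: st i6 no-port MEM/MEM
#4 head=7: ld i7 RAW r1
#5 head=8: blt/and i8+i9 pair
#6 head=10: mul/xor i10+i11 pair
#7 head=12: add i12 tail

ISSUED = 7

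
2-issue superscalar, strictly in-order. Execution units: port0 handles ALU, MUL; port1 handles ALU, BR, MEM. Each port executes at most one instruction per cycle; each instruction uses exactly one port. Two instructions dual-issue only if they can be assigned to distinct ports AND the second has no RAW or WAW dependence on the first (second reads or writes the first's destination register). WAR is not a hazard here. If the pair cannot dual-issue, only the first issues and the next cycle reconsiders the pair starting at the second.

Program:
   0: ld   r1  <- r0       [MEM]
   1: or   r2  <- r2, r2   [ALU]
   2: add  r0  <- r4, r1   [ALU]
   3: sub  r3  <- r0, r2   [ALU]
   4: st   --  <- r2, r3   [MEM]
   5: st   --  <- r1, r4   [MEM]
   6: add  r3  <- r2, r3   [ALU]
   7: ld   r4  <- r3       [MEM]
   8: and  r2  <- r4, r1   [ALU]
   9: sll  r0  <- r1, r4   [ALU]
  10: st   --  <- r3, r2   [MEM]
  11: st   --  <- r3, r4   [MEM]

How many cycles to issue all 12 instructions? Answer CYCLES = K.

0. ld+or @i0,i1  | dual
1. add @i2  | RAW r0
2. sub @i3  | RAW r3
3. st @i4  | no-port MEM/MEM
4. st+add @i5,i6  | dual
5. ld @i7  | RAW r4
6. and+sll @i8,i9  | dual
7. st @i10  | no-port MEM/MEM
8. st @i11  | tail

CYCLES = 9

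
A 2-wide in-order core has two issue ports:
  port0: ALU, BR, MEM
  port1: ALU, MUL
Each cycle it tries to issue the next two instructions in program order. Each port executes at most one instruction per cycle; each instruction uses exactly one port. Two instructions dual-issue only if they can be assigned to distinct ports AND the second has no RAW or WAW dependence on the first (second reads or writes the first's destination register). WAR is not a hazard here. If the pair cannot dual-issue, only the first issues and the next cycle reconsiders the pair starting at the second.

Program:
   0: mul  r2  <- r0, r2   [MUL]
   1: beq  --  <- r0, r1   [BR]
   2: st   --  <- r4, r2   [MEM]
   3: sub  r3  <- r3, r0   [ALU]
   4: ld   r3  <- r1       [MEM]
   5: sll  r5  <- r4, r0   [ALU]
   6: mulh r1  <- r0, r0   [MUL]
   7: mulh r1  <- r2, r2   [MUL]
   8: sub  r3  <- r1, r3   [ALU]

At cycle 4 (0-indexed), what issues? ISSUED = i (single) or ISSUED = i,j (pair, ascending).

t=0 i0&i1:mul;beq ; 2-wide
t=1 i2&i3:st;sub ; 2-wide
t=2 i4&i5:ld;sll ; 2-wide
t=3 i6:mulh ; no-port MUL/MUL
t=4 i7:mulh ; RAW r1
t=5 i8:sub ; tail

ISSUED = 7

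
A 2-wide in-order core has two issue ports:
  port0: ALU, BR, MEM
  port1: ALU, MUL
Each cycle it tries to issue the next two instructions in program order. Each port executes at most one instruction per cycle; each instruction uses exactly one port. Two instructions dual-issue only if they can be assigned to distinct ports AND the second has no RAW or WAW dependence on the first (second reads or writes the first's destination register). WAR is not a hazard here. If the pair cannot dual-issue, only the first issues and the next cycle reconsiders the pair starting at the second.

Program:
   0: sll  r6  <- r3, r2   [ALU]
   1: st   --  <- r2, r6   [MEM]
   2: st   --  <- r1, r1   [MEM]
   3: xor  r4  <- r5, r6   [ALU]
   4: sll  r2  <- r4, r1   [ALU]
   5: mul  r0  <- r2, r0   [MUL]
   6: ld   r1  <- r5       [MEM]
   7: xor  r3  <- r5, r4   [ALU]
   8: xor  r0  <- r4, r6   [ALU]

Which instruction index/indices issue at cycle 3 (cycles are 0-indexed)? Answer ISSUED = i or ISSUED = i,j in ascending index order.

ISSUED = 4

0. sll.ALU @i0  | RAW r6
1. st.MEM @i1  | no-port MEM/MEM
2. st.MEM+xor.ALU @i2/i3  | dual
3. sll.ALU @i4  | RAW r2
4. mul.MUL+ld.MEM @i5/i6  | dual
5. xor.ALU+xor.ALU @i7/i8  | dual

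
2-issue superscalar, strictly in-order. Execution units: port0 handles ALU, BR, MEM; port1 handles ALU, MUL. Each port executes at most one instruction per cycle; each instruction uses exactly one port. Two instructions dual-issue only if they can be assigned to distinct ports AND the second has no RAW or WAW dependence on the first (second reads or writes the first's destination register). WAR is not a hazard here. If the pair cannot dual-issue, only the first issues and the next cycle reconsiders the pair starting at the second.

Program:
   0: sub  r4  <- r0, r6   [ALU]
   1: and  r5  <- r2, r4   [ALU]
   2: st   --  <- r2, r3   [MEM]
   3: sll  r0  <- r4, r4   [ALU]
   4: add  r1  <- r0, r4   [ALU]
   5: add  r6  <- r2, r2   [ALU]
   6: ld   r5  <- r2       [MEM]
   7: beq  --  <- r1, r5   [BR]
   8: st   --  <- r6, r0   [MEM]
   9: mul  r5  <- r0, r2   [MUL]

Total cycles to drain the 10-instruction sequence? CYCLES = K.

t=0 i0:sub.ALU ; RAW r4
t=1 i1,i2:and.ALU st.MEM ; 2-wide
t=2 i3:sll.ALU ; RAW r0
t=3 i4,i5:add.ALU add.ALU ; 2-wide
t=4 i6:ld.MEM ; no-port MEM/BR
t=5 i7:beq.BR ; no-port BR/MEM
t=6 i8,i9:st.MEM mul.MUL ; 2-wide

CYCLES = 7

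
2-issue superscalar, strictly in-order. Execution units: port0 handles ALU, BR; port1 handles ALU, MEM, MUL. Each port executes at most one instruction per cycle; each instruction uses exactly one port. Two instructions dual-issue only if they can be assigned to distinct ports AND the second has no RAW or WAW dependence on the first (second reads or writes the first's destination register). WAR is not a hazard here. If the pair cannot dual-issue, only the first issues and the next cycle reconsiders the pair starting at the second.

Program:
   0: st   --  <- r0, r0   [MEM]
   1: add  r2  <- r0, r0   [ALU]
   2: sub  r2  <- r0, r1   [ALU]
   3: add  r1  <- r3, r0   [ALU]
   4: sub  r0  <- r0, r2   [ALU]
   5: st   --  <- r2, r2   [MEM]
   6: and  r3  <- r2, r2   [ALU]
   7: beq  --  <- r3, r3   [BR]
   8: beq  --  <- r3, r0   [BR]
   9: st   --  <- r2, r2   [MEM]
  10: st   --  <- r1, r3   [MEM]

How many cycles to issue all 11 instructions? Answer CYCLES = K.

#0 head=0: st add i0&i1 dual
#1 head=2: sub add i2&i3 dual
#2 head=4: sub st i4&i5 dual
#3 head=6: and i6 RAW r3
#4 head=7: beq i7 no-port BR/BR
#5 head=8: beq st i8&i9 dual
#6 head=10: st i10 tail

CYCLES = 7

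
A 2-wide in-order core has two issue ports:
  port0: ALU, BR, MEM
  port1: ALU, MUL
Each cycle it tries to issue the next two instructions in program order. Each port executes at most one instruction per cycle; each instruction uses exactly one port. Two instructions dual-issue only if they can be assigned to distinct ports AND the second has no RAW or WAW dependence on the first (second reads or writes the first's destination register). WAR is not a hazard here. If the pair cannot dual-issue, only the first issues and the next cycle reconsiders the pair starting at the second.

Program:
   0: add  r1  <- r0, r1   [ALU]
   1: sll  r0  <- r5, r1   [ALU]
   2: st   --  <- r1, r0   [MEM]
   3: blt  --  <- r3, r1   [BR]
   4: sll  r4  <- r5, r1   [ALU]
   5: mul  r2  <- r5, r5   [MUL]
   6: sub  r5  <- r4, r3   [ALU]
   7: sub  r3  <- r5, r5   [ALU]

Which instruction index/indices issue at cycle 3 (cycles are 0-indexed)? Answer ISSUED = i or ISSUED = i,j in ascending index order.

0. add.ALU @i0  | RAW r1
1. sll.ALU @i1  | RAW r0
2. st.MEM @i2  | no-port MEM/BR
3. blt.BR/sll.ALU @i3,i4  | dual
4. mul.MUL/sub.ALU @i5,i6  | dual
5. sub.ALU @i7  | tail

ISSUED = 3,4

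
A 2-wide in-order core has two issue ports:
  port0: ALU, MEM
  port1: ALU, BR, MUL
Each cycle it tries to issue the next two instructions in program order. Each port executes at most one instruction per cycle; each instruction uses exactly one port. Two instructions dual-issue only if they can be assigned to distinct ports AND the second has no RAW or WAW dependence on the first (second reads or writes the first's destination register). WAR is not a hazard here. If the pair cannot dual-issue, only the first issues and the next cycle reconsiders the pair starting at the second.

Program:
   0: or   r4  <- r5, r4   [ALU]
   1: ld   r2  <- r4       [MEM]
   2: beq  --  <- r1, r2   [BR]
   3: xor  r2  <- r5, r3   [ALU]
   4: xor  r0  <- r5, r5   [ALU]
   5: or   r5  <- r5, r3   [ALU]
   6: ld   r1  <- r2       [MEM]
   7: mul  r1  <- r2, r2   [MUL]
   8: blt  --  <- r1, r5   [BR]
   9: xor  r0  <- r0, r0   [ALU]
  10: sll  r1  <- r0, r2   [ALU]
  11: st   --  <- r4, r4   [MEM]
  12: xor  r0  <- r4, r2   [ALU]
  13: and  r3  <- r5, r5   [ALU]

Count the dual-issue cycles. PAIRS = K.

PAIRS = 5

0. or.ALU @i0  | RAW r4
1. ld.MEM @i1  | RAW r2
2. beq.BR+xor.ALU @i2+i3  | pair
3. xor.ALU+or.ALU @i4+i5  | pair
4. ld.MEM @i6  | WAW r1
5. mul.MUL @i7  | no-port MUL/BR
6. blt.BR+xor.ALU @i8+i9  | pair
7. sll.ALU+st.MEM @i10+i11  | pair
8. xor.ALU+and.ALU @i12+i13  | pair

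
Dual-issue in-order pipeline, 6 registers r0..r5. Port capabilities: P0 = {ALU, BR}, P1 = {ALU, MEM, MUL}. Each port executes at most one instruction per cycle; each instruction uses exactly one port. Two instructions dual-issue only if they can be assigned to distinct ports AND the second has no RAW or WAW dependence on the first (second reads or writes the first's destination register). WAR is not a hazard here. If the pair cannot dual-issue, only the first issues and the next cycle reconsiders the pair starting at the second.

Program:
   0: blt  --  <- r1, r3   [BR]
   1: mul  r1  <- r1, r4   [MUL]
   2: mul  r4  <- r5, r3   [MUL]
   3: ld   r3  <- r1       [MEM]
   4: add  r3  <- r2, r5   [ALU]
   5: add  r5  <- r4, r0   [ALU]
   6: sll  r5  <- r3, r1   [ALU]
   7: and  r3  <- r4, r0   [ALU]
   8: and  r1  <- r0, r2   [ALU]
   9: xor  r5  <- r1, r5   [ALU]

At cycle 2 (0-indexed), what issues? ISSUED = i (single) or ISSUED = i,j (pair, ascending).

  cy0 -> i0+i1 (blt.BR+mul.MUL) 2-wide
  cy1 -> i2 (mul.MUL) no-port MUL/MEM
  cy2 -> i3 (ld.MEM) WAW r3
  cy3 -> i4+i5 (add.ALU+add.ALU) 2-wide
  cy4 -> i6+i7 (sll.ALU+and.ALU) 2-wide
  cy5 -> i8 (and.ALU) RAW r1
  cy6 -> i9 (xor.ALU) tail

ISSUED = 3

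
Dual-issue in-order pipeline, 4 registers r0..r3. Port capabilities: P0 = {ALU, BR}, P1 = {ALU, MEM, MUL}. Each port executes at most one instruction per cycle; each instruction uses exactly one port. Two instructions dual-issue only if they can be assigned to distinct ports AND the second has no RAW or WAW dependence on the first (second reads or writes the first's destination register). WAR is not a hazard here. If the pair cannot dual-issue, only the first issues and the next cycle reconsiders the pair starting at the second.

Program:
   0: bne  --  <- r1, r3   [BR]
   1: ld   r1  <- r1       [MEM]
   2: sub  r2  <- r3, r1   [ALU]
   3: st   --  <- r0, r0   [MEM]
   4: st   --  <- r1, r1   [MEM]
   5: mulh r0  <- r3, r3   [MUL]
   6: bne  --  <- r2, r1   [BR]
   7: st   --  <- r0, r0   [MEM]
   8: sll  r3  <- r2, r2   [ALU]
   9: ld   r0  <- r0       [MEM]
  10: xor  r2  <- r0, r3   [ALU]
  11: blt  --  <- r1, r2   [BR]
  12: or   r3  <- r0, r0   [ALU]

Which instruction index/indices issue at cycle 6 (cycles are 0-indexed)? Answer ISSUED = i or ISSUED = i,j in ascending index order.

[0] i0,i1  bne;ld  -- 2-wide
[1] i2,i3  sub;st  -- 2-wide
[2] i4  st  -- no-port MEM/MUL
[3] i5,i6  mulh;bne  -- 2-wide
[4] i7,i8  st;sll  -- 2-wide
[5] i9  ld  -- RAW r0
[6] i10  xor  -- RAW r2
[7] i11,i12  blt;or  -- 2-wide

ISSUED = 10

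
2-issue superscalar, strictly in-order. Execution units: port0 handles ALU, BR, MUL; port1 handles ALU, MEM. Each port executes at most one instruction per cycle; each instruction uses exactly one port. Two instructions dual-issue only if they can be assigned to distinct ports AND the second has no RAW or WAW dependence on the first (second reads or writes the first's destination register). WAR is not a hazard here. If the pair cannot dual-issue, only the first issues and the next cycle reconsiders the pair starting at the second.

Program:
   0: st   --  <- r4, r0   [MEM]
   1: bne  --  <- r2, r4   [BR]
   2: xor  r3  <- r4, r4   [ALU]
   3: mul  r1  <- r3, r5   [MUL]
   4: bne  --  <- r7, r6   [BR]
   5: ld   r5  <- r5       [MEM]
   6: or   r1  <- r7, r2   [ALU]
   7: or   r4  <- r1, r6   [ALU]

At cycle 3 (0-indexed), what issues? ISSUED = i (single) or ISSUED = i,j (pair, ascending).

ISSUED = 4,5

0. st/bne @i0,i1  | dual
1. xor @i2  | RAW r3
2. mul @i3  | no-port MUL/BR
3. bne/ld @i4,i5  | dual
4. or @i6  | RAW r1
5. or @i7  | tail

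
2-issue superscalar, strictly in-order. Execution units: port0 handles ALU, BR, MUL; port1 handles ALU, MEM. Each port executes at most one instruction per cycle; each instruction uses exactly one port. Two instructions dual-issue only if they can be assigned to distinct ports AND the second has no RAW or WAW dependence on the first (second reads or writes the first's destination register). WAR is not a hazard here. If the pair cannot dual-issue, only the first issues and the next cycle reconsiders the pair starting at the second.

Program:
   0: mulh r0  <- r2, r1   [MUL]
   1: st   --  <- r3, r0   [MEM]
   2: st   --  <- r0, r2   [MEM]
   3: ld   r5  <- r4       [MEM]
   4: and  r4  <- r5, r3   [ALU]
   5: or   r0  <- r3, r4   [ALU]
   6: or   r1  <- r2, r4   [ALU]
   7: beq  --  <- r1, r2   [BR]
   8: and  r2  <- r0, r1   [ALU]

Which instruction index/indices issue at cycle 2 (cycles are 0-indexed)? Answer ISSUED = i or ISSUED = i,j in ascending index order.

ISSUED = 2

t=0 i0:mulh ; RAW r0
t=1 i1:st ; no-port MEM/MEM
t=2 i2:st ; no-port MEM/MEM
t=3 i3:ld ; RAW r5
t=4 i4:and ; RAW r4
t=5 i5,i6:or;or ; dual
t=6 i7,i8:beq;and ; dual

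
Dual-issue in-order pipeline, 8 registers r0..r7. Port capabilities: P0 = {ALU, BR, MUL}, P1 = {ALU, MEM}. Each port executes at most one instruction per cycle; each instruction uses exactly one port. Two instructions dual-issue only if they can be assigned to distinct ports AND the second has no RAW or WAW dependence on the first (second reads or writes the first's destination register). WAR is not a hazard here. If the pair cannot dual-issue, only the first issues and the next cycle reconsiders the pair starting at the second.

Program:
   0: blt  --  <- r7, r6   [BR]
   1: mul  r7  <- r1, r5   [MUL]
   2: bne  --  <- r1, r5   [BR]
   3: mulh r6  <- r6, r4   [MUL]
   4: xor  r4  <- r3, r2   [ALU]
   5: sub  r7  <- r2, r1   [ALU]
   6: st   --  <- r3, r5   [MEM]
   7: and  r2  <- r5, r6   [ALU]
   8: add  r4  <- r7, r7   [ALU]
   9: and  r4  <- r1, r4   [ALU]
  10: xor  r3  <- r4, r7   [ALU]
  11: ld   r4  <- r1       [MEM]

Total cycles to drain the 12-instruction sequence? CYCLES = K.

CYCLES = 8

c0: i0 blt.BR  no-port BR/MUL
c1: i1 mul.MUL  no-port MUL/BR
c2: i2 bne.BR  no-port BR/MUL
c3: i3/i4 mulh.MUL/xor.ALU  dual
c4: i5/i6 sub.ALU/st.MEM  dual
c5: i7/i8 and.ALU/add.ALU  dual
c6: i9 and.ALU  RAW r4
c7: i10/i11 xor.ALU/ld.MEM  dual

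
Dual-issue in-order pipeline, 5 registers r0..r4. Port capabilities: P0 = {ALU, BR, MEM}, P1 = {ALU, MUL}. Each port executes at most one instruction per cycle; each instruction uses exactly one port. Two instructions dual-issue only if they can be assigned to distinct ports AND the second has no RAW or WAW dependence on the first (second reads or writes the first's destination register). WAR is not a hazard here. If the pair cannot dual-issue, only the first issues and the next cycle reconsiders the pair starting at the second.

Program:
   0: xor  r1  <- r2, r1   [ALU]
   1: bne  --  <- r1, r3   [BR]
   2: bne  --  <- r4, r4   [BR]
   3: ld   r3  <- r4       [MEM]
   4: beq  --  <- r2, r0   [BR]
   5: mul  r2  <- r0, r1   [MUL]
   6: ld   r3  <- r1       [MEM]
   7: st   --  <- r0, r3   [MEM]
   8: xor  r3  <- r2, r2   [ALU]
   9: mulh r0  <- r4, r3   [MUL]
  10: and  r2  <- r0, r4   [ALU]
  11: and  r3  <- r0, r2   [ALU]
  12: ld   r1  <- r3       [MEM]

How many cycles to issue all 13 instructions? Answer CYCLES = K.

CYCLES = 11

0. xor @i0  | RAW r1
1. bne @i1  | no-port BR/BR
2. bne @i2  | no-port BR/MEM
3. ld @i3  | no-port MEM/BR
4. beq+mul @i4/i5  | 2-wide
5. ld @i6  | no-port MEM/MEM
6. st+xor @i7/i8  | 2-wide
7. mulh @i9  | RAW r0
8. and @i10  | RAW r2
9. and @i11  | RAW r3
10. ld @i12  | tail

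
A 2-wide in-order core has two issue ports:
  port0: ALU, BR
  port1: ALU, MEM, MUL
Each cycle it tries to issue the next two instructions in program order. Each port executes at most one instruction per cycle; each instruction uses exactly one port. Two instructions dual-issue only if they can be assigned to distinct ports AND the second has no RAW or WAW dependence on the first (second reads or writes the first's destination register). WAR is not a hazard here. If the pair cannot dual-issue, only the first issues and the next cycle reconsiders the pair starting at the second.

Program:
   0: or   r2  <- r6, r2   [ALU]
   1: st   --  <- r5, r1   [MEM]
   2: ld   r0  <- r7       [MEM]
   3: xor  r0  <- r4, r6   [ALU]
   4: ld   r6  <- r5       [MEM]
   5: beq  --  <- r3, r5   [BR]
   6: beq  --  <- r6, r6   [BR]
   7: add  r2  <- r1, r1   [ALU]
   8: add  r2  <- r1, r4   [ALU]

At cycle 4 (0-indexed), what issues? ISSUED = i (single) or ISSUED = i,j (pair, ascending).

ISSUED = 6,7

  cy0 -> i0/i1 (or.ALU st.MEM) pair
  cy1 -> i2 (ld.MEM) WAW r0
  cy2 -> i3/i4 (xor.ALU ld.MEM) pair
  cy3 -> i5 (beq.BR) no-port BR/BR
  cy4 -> i6/i7 (beq.BR add.ALU) pair
  cy5 -> i8 (add.ALU) tail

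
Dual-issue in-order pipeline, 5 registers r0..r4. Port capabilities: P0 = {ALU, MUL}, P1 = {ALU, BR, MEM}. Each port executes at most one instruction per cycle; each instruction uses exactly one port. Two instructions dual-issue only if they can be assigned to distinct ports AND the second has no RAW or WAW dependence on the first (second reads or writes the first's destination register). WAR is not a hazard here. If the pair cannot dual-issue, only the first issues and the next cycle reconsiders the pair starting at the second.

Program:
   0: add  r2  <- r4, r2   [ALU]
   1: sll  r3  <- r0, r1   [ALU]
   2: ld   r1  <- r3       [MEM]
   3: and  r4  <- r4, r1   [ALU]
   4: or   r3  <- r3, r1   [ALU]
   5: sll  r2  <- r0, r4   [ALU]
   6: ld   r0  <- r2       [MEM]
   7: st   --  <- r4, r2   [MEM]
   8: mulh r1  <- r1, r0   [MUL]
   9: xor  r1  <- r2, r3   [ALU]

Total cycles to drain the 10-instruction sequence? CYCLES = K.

c0: i0,i1 add;sll  pair
c1: i2 ld  RAW r1
c2: i3,i4 and;or  pair
c3: i5 sll  RAW r2
c4: i6 ld  no-port MEM/MEM
c5: i7,i8 st;mulh  pair
c6: i9 xor  tail

CYCLES = 7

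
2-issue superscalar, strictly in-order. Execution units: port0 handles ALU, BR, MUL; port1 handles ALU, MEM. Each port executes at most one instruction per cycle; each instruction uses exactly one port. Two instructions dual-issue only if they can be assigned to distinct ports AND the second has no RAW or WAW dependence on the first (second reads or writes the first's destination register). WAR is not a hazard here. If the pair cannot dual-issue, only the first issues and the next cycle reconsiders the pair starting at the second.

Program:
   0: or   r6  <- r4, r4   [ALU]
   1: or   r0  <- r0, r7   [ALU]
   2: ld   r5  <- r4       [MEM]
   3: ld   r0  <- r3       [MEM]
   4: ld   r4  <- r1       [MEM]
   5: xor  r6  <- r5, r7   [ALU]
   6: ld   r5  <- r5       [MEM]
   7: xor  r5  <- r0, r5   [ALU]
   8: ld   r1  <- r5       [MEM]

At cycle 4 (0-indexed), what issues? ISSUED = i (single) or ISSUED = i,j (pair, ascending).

ISSUED = 6

c0: i0&i1 or.ALU/or.ALU  dual
c1: i2 ld.MEM  no-port MEM/MEM
c2: i3 ld.MEM  no-port MEM/MEM
c3: i4&i5 ld.MEM/xor.ALU  dual
c4: i6 ld.MEM  RAW+WAW r5
c5: i7 xor.ALU  RAW r5
c6: i8 ld.MEM  tail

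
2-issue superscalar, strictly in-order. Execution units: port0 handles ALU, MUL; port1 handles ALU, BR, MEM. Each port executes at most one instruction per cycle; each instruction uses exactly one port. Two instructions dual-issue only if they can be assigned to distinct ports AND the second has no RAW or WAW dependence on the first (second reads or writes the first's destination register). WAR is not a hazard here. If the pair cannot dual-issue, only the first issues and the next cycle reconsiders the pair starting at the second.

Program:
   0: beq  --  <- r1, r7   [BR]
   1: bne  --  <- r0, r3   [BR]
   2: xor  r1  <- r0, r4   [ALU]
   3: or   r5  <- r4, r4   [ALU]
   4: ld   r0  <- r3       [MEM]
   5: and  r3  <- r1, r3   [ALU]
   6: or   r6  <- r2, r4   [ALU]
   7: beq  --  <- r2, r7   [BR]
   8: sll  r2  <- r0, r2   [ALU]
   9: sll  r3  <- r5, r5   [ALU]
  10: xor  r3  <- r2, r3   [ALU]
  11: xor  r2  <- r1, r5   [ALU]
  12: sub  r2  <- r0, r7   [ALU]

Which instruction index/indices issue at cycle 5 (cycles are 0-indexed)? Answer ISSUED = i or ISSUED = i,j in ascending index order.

ISSUED = 9

#0 head=0: beq i0 no-port BR/BR
#1 head=1: bne xor i1+i2 pair
#2 head=3: or ld i3+i4 pair
#3 head=5: and or i5+i6 pair
#4 head=7: beq sll i7+i8 pair
#5 head=9: sll i9 RAW+WAW r3
#6 head=10: xor xor i10+i11 pair
#7 head=12: sub i12 tail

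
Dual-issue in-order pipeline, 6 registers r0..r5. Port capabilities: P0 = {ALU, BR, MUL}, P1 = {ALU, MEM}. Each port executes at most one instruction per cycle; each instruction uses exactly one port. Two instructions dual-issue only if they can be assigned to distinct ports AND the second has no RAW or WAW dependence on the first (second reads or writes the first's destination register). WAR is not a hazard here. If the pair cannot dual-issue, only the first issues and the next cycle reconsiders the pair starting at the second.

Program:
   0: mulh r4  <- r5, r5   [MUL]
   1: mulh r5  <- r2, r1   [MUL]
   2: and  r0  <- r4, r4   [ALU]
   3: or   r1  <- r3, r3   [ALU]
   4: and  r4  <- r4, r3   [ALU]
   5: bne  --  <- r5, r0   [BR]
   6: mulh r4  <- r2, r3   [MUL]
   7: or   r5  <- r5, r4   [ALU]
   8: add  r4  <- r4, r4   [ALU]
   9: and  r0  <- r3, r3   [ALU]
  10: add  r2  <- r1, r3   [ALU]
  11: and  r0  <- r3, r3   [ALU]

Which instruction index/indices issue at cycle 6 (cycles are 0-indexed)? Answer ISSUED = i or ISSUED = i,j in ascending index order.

ISSUED = 9,10

t=0 i0:mulh ; no-port MUL/MUL
t=1 i1,i2:mulh and ; 2-wide
t=2 i3,i4:or and ; 2-wide
t=3 i5:bne ; no-port BR/MUL
t=4 i6:mulh ; RAW r4
t=5 i7,i8:or add ; 2-wide
t=6 i9,i10:and add ; 2-wide
t=7 i11:and ; tail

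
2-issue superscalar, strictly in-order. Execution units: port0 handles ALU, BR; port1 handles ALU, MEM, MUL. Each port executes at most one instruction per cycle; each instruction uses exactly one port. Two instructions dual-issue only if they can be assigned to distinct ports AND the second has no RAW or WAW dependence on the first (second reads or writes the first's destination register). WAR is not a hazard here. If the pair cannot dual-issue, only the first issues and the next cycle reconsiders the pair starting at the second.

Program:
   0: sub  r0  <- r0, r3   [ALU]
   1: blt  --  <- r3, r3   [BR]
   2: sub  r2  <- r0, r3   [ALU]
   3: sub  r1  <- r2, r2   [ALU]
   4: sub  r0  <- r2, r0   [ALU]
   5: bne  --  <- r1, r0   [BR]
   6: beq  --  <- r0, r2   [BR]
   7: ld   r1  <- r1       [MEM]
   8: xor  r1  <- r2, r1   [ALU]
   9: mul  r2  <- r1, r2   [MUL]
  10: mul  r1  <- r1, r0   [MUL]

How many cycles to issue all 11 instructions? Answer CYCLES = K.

CYCLES = 8

  cy0 -> i0/i1 (sub.ALU/blt.BR) pair
  cy1 -> i2 (sub.ALU) RAW r2
  cy2 -> i3/i4 (sub.ALU/sub.ALU) pair
  cy3 -> i5 (bne.BR) no-port BR/BR
  cy4 -> i6/i7 (beq.BR/ld.MEM) pair
  cy5 -> i8 (xor.ALU) RAW r1
  cy6 -> i9 (mul.MUL) no-port MUL/MUL
  cy7 -> i10 (mul.MUL) tail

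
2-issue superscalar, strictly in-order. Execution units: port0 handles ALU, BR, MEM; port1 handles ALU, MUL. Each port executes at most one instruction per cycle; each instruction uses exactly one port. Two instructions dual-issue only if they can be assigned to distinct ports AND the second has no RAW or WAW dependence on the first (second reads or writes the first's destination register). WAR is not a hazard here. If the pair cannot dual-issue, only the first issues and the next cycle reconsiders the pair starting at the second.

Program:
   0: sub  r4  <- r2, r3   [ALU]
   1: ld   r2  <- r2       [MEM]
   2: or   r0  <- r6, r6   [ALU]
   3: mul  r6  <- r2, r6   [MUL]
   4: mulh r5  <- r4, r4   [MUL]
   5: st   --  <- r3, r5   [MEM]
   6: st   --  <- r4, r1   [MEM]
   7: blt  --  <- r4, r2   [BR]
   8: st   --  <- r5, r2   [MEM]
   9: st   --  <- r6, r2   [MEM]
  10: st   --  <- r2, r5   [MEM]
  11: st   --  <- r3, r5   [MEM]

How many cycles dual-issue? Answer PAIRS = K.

PAIRS = 2

[0] i0/i1  sub;ld  -- pair
[1] i2/i3  or;mul  -- pair
[2] i4  mulh  -- RAW r5
[3] i5  st  -- no-port MEM/MEM
[4] i6  st  -- no-port MEM/BR
[5] i7  blt  -- no-port BR/MEM
[6] i8  st  -- no-port MEM/MEM
[7] i9  st  -- no-port MEM/MEM
[8] i10  st  -- no-port MEM/MEM
[9] i11  st  -- tail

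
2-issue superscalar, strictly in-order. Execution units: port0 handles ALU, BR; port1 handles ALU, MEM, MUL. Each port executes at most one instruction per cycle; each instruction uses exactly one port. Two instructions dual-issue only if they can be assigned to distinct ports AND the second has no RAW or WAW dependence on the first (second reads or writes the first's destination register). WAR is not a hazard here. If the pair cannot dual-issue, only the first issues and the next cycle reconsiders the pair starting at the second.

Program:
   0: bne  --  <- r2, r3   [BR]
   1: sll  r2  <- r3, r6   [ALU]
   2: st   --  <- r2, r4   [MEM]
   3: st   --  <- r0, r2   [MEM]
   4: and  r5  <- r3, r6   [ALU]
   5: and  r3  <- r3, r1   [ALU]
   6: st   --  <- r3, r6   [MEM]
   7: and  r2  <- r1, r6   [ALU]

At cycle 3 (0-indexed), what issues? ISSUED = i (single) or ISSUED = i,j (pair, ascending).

ISSUED = 5

[0] i0/i1  bne.BR;sll.ALU  -- pair
[1] i2  st.MEM  -- no-port MEM/MEM
[2] i3/i4  st.MEM;and.ALU  -- pair
[3] i5  and.ALU  -- RAW r3
[4] i6/i7  st.MEM;and.ALU  -- pair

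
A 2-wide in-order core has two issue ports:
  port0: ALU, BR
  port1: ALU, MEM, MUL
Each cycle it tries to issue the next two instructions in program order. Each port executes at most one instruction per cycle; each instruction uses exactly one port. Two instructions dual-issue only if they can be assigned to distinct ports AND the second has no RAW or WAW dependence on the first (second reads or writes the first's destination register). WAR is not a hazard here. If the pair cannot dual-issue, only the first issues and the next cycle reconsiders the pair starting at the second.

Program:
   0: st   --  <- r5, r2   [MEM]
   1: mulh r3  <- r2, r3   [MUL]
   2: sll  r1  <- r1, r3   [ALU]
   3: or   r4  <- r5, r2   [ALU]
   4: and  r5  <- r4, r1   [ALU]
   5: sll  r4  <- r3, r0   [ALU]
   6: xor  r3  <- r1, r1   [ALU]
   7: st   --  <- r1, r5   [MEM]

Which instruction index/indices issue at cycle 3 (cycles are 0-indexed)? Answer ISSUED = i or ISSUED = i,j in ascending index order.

ISSUED = 4,5

#0 head=0: st.MEM i0 no-port MEM/MUL
#1 head=1: mulh.MUL i1 RAW r3
#2 head=2: sll.ALU;or.ALU i2,i3 2-wide
#3 head=4: and.ALU;sll.ALU i4,i5 2-wide
#4 head=6: xor.ALU;st.MEM i6,i7 2-wide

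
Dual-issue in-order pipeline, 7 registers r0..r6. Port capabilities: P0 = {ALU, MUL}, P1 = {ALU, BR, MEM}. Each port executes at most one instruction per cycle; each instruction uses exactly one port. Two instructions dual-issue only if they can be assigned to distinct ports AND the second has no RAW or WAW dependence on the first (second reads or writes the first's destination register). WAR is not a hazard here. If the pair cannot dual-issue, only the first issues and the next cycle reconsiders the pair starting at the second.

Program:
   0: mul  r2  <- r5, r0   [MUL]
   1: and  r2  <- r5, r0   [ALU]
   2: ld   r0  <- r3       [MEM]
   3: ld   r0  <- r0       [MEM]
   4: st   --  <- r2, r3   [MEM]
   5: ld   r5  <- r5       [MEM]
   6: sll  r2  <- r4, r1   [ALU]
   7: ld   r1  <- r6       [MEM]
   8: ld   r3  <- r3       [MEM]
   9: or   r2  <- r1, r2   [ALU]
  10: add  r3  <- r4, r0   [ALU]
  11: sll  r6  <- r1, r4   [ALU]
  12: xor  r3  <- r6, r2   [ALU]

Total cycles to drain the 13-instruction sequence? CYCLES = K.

t=0 i0:mul ; WAW r2
t=1 i1+i2:and+ld ; 2-wide
t=2 i3:ld ; no-port MEM/MEM
t=3 i4:st ; no-port MEM/MEM
t=4 i5+i6:ld+sll ; 2-wide
t=5 i7:ld ; no-port MEM/MEM
t=6 i8+i9:ld+or ; 2-wide
t=7 i10+i11:add+sll ; 2-wide
t=8 i12:xor ; tail

CYCLES = 9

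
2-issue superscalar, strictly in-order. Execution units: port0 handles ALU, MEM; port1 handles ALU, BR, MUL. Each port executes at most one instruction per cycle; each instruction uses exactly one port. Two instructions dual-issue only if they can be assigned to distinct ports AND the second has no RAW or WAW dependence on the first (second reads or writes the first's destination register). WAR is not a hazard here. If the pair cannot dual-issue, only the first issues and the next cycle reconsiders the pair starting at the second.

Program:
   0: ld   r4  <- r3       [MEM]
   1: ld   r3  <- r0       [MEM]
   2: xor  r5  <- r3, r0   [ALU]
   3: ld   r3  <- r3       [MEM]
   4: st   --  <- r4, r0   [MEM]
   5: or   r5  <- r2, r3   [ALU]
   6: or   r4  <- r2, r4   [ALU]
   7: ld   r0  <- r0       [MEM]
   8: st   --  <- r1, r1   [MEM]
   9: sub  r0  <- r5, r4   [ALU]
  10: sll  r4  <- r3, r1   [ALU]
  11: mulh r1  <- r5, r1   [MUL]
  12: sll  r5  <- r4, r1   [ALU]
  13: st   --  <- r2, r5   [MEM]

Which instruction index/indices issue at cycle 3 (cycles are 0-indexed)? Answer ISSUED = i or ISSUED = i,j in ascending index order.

t=0 i0:ld ; no-port MEM/MEM
t=1 i1:ld ; RAW r3
t=2 i2/i3:xor ld ; pair
t=3 i4/i5:st or ; pair
t=4 i6/i7:or ld ; pair
t=5 i8/i9:st sub ; pair
t=6 i10/i11:sll mulh ; pair
t=7 i12:sll ; RAW r5
t=8 i13:st ; tail

ISSUED = 4,5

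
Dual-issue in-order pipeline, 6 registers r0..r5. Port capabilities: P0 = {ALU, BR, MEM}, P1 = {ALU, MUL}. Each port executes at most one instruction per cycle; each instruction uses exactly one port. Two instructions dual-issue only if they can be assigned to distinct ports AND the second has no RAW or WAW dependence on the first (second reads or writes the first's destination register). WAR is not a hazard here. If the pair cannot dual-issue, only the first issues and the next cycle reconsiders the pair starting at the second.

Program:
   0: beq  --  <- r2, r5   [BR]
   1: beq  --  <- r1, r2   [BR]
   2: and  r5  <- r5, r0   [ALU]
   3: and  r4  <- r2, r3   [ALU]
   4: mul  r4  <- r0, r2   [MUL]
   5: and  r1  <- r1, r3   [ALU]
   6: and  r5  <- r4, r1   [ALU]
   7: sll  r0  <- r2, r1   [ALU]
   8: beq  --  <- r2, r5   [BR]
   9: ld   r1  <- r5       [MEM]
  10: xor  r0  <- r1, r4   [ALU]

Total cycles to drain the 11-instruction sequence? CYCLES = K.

CYCLES = 8

c0: i0 beq  no-port BR/BR
c1: i1&i2 beq and  dual
c2: i3 and  WAW r4
c3: i4&i5 mul and  dual
c4: i6&i7 and sll  dual
c5: i8 beq  no-port BR/MEM
c6: i9 ld  RAW r1
c7: i10 xor  tail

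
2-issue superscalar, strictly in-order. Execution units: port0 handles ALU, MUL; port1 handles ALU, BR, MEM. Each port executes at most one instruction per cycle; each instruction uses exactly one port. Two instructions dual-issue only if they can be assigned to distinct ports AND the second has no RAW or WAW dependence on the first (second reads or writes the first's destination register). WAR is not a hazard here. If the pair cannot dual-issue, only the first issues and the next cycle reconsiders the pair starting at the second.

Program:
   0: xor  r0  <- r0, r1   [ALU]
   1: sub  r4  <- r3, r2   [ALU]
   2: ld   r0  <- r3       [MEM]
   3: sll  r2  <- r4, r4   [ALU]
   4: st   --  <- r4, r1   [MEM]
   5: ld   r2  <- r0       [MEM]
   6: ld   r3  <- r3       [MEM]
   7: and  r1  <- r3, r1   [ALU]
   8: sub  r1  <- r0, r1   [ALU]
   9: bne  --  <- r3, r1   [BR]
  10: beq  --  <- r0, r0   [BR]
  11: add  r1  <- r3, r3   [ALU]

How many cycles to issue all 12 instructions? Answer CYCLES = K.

CYCLES = 9

c0: i0&i1 xor/sub  dual
c1: i2&i3 ld/sll  dual
c2: i4 st  no-port MEM/MEM
c3: i5 ld  no-port MEM/MEM
c4: i6 ld  RAW r3
c5: i7 and  RAW+WAW r1
c6: i8 sub  RAW r1
c7: i9 bne  no-port BR/BR
c8: i10&i11 beq/add  dual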